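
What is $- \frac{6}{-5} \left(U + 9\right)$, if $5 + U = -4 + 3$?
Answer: $\frac{18}{5} \approx 3.6$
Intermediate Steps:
$U = -6$ ($U = -5 + \left(-4 + 3\right) = -5 - 1 = -6$)
$- \frac{6}{-5} \left(U + 9\right) = - \frac{6}{-5} \left(-6 + 9\right) = \left(-6\right) \left(- \frac{1}{5}\right) 3 = \frac{6}{5} \cdot 3 = \frac{18}{5}$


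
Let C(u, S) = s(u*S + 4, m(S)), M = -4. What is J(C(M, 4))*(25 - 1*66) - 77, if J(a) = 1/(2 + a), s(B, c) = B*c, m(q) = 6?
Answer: -5349/70 ≈ -76.414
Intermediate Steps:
C(u, S) = 24 + 6*S*u (C(u, S) = (u*S + 4)*6 = (S*u + 4)*6 = (4 + S*u)*6 = 24 + 6*S*u)
J(C(M, 4))*(25 - 1*66) - 77 = (25 - 1*66)/(2 + (24 + 6*4*(-4))) - 77 = (25 - 66)/(2 + (24 - 96)) - 77 = -41/(2 - 72) - 77 = -41/(-70) - 77 = -1/70*(-41) - 77 = 41/70 - 77 = -5349/70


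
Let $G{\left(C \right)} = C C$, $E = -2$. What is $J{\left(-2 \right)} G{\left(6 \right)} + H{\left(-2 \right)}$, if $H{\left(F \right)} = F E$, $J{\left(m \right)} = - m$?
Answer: $76$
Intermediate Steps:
$G{\left(C \right)} = C^{2}$
$H{\left(F \right)} = - 2 F$ ($H{\left(F \right)} = F \left(-2\right) = - 2 F$)
$J{\left(-2 \right)} G{\left(6 \right)} + H{\left(-2 \right)} = \left(-1\right) \left(-2\right) 6^{2} - -4 = 2 \cdot 36 + 4 = 72 + 4 = 76$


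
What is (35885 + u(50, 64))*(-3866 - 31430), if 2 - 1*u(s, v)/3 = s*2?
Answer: -1256219936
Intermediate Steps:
u(s, v) = 6 - 6*s (u(s, v) = 6 - 3*s*2 = 6 - 6*s)
(35885 + u(50, 64))*(-3866 - 31430) = (35885 + (6 - 6*50))*(-3866 - 31430) = (35885 + (6 - 300))*(-35296) = (35885 - 294)*(-35296) = 35591*(-35296) = -1256219936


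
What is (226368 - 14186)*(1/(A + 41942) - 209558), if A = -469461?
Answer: -19009391024677746/427519 ≈ -4.4464e+10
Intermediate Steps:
(226368 - 14186)*(1/(A + 41942) - 209558) = (226368 - 14186)*(1/(-469461 + 41942) - 209558) = 212182*(1/(-427519) - 209558) = 212182*(-1/427519 - 209558) = 212182*(-89590026603/427519) = -19009391024677746/427519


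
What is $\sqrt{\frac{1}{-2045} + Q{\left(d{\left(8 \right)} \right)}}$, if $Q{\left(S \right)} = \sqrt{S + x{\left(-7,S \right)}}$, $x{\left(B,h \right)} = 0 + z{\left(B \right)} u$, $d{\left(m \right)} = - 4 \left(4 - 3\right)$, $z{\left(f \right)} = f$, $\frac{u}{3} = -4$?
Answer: $\frac{\sqrt{-2045 + 16728100 \sqrt{5}}}{2045} \approx 2.9906$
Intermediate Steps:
$u = -12$ ($u = 3 \left(-4\right) = -12$)
$d{\left(m \right)} = -4$ ($d{\left(m \right)} = \left(-4\right) 1 = -4$)
$x{\left(B,h \right)} = - 12 B$ ($x{\left(B,h \right)} = 0 + B \left(-12\right) = 0 - 12 B = - 12 B$)
$Q{\left(S \right)} = \sqrt{84 + S}$ ($Q{\left(S \right)} = \sqrt{S - -84} = \sqrt{S + 84} = \sqrt{84 + S}$)
$\sqrt{\frac{1}{-2045} + Q{\left(d{\left(8 \right)} \right)}} = \sqrt{\frac{1}{-2045} + \sqrt{84 - 4}} = \sqrt{- \frac{1}{2045} + \sqrt{80}} = \sqrt{- \frac{1}{2045} + 4 \sqrt{5}}$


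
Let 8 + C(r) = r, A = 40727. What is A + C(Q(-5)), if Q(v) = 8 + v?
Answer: 40722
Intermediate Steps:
C(r) = -8 + r
A + C(Q(-5)) = 40727 + (-8 + (8 - 5)) = 40727 + (-8 + 3) = 40727 - 5 = 40722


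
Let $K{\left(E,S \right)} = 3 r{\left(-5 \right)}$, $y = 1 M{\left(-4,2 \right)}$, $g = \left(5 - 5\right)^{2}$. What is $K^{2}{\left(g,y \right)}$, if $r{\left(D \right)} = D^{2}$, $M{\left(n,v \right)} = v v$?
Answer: $5625$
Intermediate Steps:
$M{\left(n,v \right)} = v^{2}$
$g = 0$ ($g = 0^{2} = 0$)
$y = 4$ ($y = 1 \cdot 2^{2} = 1 \cdot 4 = 4$)
$K{\left(E,S \right)} = 75$ ($K{\left(E,S \right)} = 3 \left(-5\right)^{2} = 3 \cdot 25 = 75$)
$K^{2}{\left(g,y \right)} = 75^{2} = 5625$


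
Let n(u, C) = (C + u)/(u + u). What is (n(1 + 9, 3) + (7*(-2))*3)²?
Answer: 683929/400 ≈ 1709.8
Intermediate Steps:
n(u, C) = (C + u)/(2*u) (n(u, C) = (C + u)/((2*u)) = (C + u)*(1/(2*u)) = (C + u)/(2*u))
(n(1 + 9, 3) + (7*(-2))*3)² = ((3 + (1 + 9))/(2*(1 + 9)) + (7*(-2))*3)² = ((½)*(3 + 10)/10 - 14*3)² = ((½)*(⅒)*13 - 42)² = (13/20 - 42)² = (-827/20)² = 683929/400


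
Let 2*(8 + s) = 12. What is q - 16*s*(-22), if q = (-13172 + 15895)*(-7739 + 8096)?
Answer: 971407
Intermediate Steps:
s = -2 (s = -8 + (½)*12 = -8 + 6 = -2)
q = 972111 (q = 2723*357 = 972111)
q - 16*s*(-22) = 972111 - 16*(-2)*(-22) = 972111 - (-32)*(-22) = 972111 - 1*704 = 972111 - 704 = 971407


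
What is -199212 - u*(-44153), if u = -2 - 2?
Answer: -375824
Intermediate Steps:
u = -4
-199212 - u*(-44153) = -199212 - (-4)*(-44153) = -199212 - 1*176612 = -199212 - 176612 = -375824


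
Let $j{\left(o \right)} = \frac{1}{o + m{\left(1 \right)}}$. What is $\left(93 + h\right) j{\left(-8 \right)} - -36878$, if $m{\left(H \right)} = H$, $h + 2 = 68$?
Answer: $\frac{257987}{7} \approx 36855.0$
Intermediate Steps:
$h = 66$ ($h = -2 + 68 = 66$)
$j{\left(o \right)} = \frac{1}{1 + o}$ ($j{\left(o \right)} = \frac{1}{o + 1} = \frac{1}{1 + o}$)
$\left(93 + h\right) j{\left(-8 \right)} - -36878 = \frac{93 + 66}{1 - 8} - -36878 = \frac{159}{-7} + 36878 = 159 \left(- \frac{1}{7}\right) + 36878 = - \frac{159}{7} + 36878 = \frac{257987}{7}$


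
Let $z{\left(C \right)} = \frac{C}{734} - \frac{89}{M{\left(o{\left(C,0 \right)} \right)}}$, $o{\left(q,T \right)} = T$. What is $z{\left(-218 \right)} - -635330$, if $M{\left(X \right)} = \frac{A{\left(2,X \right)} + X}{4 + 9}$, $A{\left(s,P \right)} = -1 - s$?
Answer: $\frac{699922622}{1101} \approx 6.3572 \cdot 10^{5}$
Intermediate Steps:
$M{\left(X \right)} = - \frac{3}{13} + \frac{X}{13}$ ($M{\left(X \right)} = \frac{\left(-1 - 2\right) + X}{4 + 9} = \frac{\left(-1 - 2\right) + X}{13} = \left(-3 + X\right) \frac{1}{13} = - \frac{3}{13} + \frac{X}{13}$)
$z{\left(C \right)} = \frac{1157}{3} + \frac{C}{734}$ ($z{\left(C \right)} = \frac{C}{734} - \frac{89}{- \frac{3}{13} + \frac{1}{13} \cdot 0} = C \frac{1}{734} - \frac{89}{- \frac{3}{13} + 0} = \frac{C}{734} - \frac{89}{- \frac{3}{13}} = \frac{C}{734} - - \frac{1157}{3} = \frac{C}{734} + \frac{1157}{3} = \frac{1157}{3} + \frac{C}{734}$)
$z{\left(-218 \right)} - -635330 = \left(\frac{1157}{3} + \frac{1}{734} \left(-218\right)\right) - -635330 = \left(\frac{1157}{3} - \frac{109}{367}\right) + 635330 = \frac{424292}{1101} + 635330 = \frac{699922622}{1101}$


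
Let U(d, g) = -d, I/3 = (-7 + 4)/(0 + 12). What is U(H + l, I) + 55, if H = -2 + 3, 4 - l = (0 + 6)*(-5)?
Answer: 20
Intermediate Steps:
l = 34 (l = 4 - (0 + 6)*(-5) = 4 - 6*(-5) = 4 - 1*(-30) = 4 + 30 = 34)
H = 1
I = -3/4 (I = 3*((-7 + 4)/(0 + 12)) = 3*(-3/12) = 3*(-3*1/12) = 3*(-1/4) = -3/4 ≈ -0.75000)
U(H + l, I) + 55 = -(1 + 34) + 55 = -1*35 + 55 = -35 + 55 = 20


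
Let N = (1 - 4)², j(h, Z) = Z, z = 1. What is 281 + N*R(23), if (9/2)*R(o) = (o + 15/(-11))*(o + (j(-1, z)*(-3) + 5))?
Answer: 14991/11 ≈ 1362.8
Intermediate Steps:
N = 9 (N = (-3)² = 9)
R(o) = 2*(2 + o)*(-15/11 + o)/9 (R(o) = 2*((o + 15/(-11))*(o + (1*(-3) + 5)))/9 = 2*((o + 15*(-1/11))*(o + (-3 + 5)))/9 = 2*((o - 15/11)*(o + 2))/9 = 2*((-15/11 + o)*(2 + o))/9 = 2*((2 + o)*(-15/11 + o))/9 = 2*(2 + o)*(-15/11 + o)/9)
281 + N*R(23) = 281 + 9*(-20/33 + (2/9)*23² + (14/99)*23) = 281 + 9*(-20/33 + (2/9)*529 + 322/99) = 281 + 9*(-20/33 + 1058/9 + 322/99) = 281 + 9*(11900/99) = 281 + 11900/11 = 14991/11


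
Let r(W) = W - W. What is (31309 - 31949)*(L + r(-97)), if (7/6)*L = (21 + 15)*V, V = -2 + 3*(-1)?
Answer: 691200/7 ≈ 98743.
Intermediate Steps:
V = -5 (V = -2 - 3 = -5)
r(W) = 0
L = -1080/7 (L = 6*((21 + 15)*(-5))/7 = 6*(36*(-5))/7 = (6/7)*(-180) = -1080/7 ≈ -154.29)
(31309 - 31949)*(L + r(-97)) = (31309 - 31949)*(-1080/7 + 0) = -640*(-1080/7) = 691200/7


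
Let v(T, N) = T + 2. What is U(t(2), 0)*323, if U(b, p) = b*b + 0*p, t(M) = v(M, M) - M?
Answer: 1292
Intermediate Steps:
v(T, N) = 2 + T
t(M) = 2 (t(M) = (2 + M) - M = 2)
U(b, p) = b² (U(b, p) = b² + 0 = b²)
U(t(2), 0)*323 = 2²*323 = 4*323 = 1292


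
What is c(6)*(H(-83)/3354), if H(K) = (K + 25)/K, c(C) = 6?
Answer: 58/46397 ≈ 0.0012501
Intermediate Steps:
H(K) = (25 + K)/K
c(6)*(H(-83)/3354) = 6*(((25 - 83)/(-83))/3354) = 6*(-1/83*(-58)*(1/3354)) = 6*((58/83)*(1/3354)) = 6*(29/139191) = 58/46397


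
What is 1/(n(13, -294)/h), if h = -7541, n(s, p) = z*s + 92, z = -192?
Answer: 7541/2404 ≈ 3.1369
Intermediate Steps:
n(s, p) = 92 - 192*s (n(s, p) = -192*s + 92 = 92 - 192*s)
1/(n(13, -294)/h) = 1/((92 - 192*13)/(-7541)) = 1/((92 - 2496)*(-1/7541)) = 1/(-2404*(-1/7541)) = 1/(2404/7541) = 7541/2404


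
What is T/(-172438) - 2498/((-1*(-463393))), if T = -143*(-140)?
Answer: -693419856/5707611581 ≈ -0.12149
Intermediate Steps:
T = 20020
T/(-172438) - 2498/((-1*(-463393))) = 20020/(-172438) - 2498/((-1*(-463393))) = 20020*(-1/172438) - 2498/463393 = -1430/12317 - 2498*1/463393 = -1430/12317 - 2498/463393 = -693419856/5707611581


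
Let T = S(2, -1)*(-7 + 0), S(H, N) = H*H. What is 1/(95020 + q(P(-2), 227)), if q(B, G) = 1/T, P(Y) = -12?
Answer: 28/2660559 ≈ 1.0524e-5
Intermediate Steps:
S(H, N) = H²
T = -28 (T = 2²*(-7 + 0) = 4*(-7) = -28)
q(B, G) = -1/28 (q(B, G) = 1/(-28) = -1/28)
1/(95020 + q(P(-2), 227)) = 1/(95020 - 1/28) = 1/(2660559/28) = 28/2660559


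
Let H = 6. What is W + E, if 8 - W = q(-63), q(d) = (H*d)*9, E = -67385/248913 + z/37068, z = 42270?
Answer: 5245182480295/1537784514 ≈ 3410.9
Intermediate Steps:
E = 1337287555/1537784514 (E = -67385/248913 + 42270/37068 = -67385*1/248913 + 42270*(1/37068) = -67385/248913 + 7045/6178 = 1337287555/1537784514 ≈ 0.86962)
q(d) = 54*d (q(d) = (6*d)*9 = 54*d)
W = 3410 (W = 8 - 54*(-63) = 8 - 1*(-3402) = 8 + 3402 = 3410)
W + E = 3410 + 1337287555/1537784514 = 5245182480295/1537784514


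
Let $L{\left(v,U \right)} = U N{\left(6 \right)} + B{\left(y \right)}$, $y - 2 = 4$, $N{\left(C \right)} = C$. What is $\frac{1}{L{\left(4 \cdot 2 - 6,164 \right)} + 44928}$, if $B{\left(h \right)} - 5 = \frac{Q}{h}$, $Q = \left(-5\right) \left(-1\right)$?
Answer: $\frac{6}{275507} \approx 2.1778 \cdot 10^{-5}$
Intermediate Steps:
$Q = 5$
$y = 6$ ($y = 2 + 4 = 6$)
$B{\left(h \right)} = 5 + \frac{5}{h}$
$L{\left(v,U \right)} = \frac{35}{6} + 6 U$ ($L{\left(v,U \right)} = U 6 + \left(5 + \frac{5}{6}\right) = 6 U + \left(5 + 5 \cdot \frac{1}{6}\right) = 6 U + \left(5 + \frac{5}{6}\right) = 6 U + \frac{35}{6} = \frac{35}{6} + 6 U$)
$\frac{1}{L{\left(4 \cdot 2 - 6,164 \right)} + 44928} = \frac{1}{\left(\frac{35}{6} + 6 \cdot 164\right) + 44928} = \frac{1}{\left(\frac{35}{6} + 984\right) + 44928} = \frac{1}{\frac{5939}{6} + 44928} = \frac{1}{\frac{275507}{6}} = \frac{6}{275507}$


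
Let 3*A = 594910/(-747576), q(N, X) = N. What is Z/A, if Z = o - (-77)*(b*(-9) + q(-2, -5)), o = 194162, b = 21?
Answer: -40246875324/59491 ≈ -6.7652e+5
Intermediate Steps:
Z = 179455 (Z = 194162 - (-77)*(21*(-9) - 2) = 194162 - (-77)*(-189 - 2) = 194162 - (-77)*(-191) = 194162 - 1*14707 = 194162 - 14707 = 179455)
A = -297455/1121364 (A = (594910/(-747576))/3 = (594910*(-1/747576))/3 = (⅓)*(-297455/373788) = -297455/1121364 ≈ -0.26526)
Z/A = 179455/(-297455/1121364) = 179455*(-1121364/297455) = -40246875324/59491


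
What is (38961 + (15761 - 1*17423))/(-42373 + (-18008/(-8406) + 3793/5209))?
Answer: -816602933673/927627338456 ≈ -0.88031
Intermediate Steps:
(38961 + (15761 - 1*17423))/(-42373 + (-18008/(-8406) + 3793/5209)) = (38961 + (15761 - 17423))/(-42373 + (-18008*(-1/8406) + 3793*(1/5209))) = (38961 - 1662)/(-42373 + (9004/4203 + 3793/5209)) = 37299/(-42373 + 62843815/21893427) = 37299/(-927627338456/21893427) = 37299*(-21893427/927627338456) = -816602933673/927627338456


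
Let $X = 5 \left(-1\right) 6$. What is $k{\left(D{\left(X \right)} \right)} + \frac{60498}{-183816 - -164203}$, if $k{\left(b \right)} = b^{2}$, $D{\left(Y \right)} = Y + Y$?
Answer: $\frac{70546302}{19613} \approx 3596.9$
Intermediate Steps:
$X = -30$ ($X = \left(-5\right) 6 = -30$)
$D{\left(Y \right)} = 2 Y$
$k{\left(D{\left(X \right)} \right)} + \frac{60498}{-183816 - -164203} = \left(2 \left(-30\right)\right)^{2} + \frac{60498}{-183816 - -164203} = \left(-60\right)^{2} + \frac{60498}{-183816 + 164203} = 3600 + \frac{60498}{-19613} = 3600 + 60498 \left(- \frac{1}{19613}\right) = 3600 - \frac{60498}{19613} = \frac{70546302}{19613}$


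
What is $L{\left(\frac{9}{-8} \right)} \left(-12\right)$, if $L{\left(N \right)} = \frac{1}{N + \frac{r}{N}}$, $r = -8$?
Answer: $- \frac{864}{431} \approx -2.0046$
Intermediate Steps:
$L{\left(N \right)} = \frac{1}{N - \frac{8}{N}}$
$L{\left(\frac{9}{-8} \right)} \left(-12\right) = \frac{9 \frac{1}{-8}}{-8 + \left(\frac{9}{-8}\right)^{2}} \left(-12\right) = \frac{9 \left(- \frac{1}{8}\right)}{-8 + \left(9 \left(- \frac{1}{8}\right)\right)^{2}} \left(-12\right) = - \frac{9}{8 \left(-8 + \left(- \frac{9}{8}\right)^{2}\right)} \left(-12\right) = - \frac{9}{8 \left(-8 + \frac{81}{64}\right)} \left(-12\right) = - \frac{9}{8 \left(- \frac{431}{64}\right)} \left(-12\right) = \left(- \frac{9}{8}\right) \left(- \frac{64}{431}\right) \left(-12\right) = \frac{72}{431} \left(-12\right) = - \frac{864}{431}$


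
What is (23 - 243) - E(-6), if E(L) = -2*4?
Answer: -212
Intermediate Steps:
E(L) = -8
(23 - 243) - E(-6) = (23 - 243) - 1*(-8) = -220 + 8 = -212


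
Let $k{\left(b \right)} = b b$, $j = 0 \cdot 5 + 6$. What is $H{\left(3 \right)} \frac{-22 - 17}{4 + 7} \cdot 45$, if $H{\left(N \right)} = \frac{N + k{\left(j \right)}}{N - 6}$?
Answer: $\frac{22815}{11} \approx 2074.1$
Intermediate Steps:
$j = 6$ ($j = 0 + 6 = 6$)
$k{\left(b \right)} = b^{2}$
$H{\left(N \right)} = \frac{36 + N}{-6 + N}$ ($H{\left(N \right)} = \frac{N + 6^{2}}{N - 6} = \frac{N + 36}{-6 + N} = \frac{36 + N}{-6 + N}$)
$H{\left(3 \right)} \frac{-22 - 17}{4 + 7} \cdot 45 = \frac{36 + 3}{-6 + 3} \frac{-22 - 17}{4 + 7} \cdot 45 = \frac{1}{-3} \cdot 39 \left(- \frac{39}{11}\right) 45 = \left(- \frac{1}{3}\right) 39 \left(\left(-39\right) \frac{1}{11}\right) 45 = \left(-13\right) \left(- \frac{39}{11}\right) 45 = \frac{507}{11} \cdot 45 = \frac{22815}{11}$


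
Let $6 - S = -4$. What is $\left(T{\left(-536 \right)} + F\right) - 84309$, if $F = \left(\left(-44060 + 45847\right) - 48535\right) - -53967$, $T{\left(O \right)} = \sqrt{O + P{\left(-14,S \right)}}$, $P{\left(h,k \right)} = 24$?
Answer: $-77090 + 16 i \sqrt{2} \approx -77090.0 + 22.627 i$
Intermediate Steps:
$S = 10$ ($S = 6 - -4 = 6 + 4 = 10$)
$T{\left(O \right)} = \sqrt{24 + O}$ ($T{\left(O \right)} = \sqrt{O + 24} = \sqrt{24 + O}$)
$F = 7219$ ($F = \left(1787 - 48535\right) + 53967 = -46748 + 53967 = 7219$)
$\left(T{\left(-536 \right)} + F\right) - 84309 = \left(\sqrt{24 - 536} + 7219\right) - 84309 = \left(\sqrt{-512} + 7219\right) - 84309 = \left(16 i \sqrt{2} + 7219\right) - 84309 = \left(7219 + 16 i \sqrt{2}\right) - 84309 = -77090 + 16 i \sqrt{2}$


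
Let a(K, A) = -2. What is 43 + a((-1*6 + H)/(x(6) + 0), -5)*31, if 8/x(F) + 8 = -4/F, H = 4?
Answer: -19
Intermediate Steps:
x(F) = 8/(-8 - 4/F)
43 + a((-1*6 + H)/(x(6) + 0), -5)*31 = 43 - 2*31 = 43 - 62 = -19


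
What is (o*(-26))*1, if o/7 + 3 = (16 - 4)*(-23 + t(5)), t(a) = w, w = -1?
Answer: 52962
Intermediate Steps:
t(a) = -1
o = -2037 (o = -21 + 7*((16 - 4)*(-23 - 1)) = -21 + 7*(12*(-24)) = -21 + 7*(-288) = -21 - 2016 = -2037)
(o*(-26))*1 = -2037*(-26)*1 = 52962*1 = 52962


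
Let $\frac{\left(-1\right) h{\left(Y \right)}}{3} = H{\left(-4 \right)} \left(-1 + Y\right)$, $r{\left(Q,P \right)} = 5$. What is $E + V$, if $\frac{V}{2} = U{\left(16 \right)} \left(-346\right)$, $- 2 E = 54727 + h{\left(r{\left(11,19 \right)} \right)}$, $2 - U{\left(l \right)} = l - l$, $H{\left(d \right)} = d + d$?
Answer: $- \frac{57591}{2} \approx -28796.0$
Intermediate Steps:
$H{\left(d \right)} = 2 d$
$U{\left(l \right)} = 2$ ($U{\left(l \right)} = 2 - \left(l - l\right) = 2 - 0 = 2 + 0 = 2$)
$h{\left(Y \right)} = -24 + 24 Y$ ($h{\left(Y \right)} = - 3 \cdot 2 \left(-4\right) \left(-1 + Y\right) = - 3 \left(- 8 \left(-1 + Y\right)\right) = - 3 \left(8 - 8 Y\right) = -24 + 24 Y$)
$E = - \frac{54823}{2}$ ($E = - \frac{54727 + \left(-24 + 24 \cdot 5\right)}{2} = - \frac{54727 + \left(-24 + 120\right)}{2} = - \frac{54727 + 96}{2} = \left(- \frac{1}{2}\right) 54823 = - \frac{54823}{2} \approx -27412.0$)
$V = -1384$ ($V = 2 \cdot 2 \left(-346\right) = 2 \left(-692\right) = -1384$)
$E + V = - \frac{54823}{2} - 1384 = - \frac{57591}{2}$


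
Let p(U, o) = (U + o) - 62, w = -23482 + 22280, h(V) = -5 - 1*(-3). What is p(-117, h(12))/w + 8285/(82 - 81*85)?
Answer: -8727227/8177206 ≈ -1.0673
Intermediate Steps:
h(V) = -2 (h(V) = -5 + 3 = -2)
w = -1202
p(U, o) = -62 + U + o
p(-117, h(12))/w + 8285/(82 - 81*85) = (-62 - 117 - 2)/(-1202) + 8285/(82 - 81*85) = -181*(-1/1202) + 8285/(82 - 6885) = 181/1202 + 8285/(-6803) = 181/1202 + 8285*(-1/6803) = 181/1202 - 8285/6803 = -8727227/8177206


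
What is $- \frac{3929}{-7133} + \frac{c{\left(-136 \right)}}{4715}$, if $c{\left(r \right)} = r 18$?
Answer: $\frac{1063651}{33632095} \approx 0.031626$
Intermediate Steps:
$c{\left(r \right)} = 18 r$
$- \frac{3929}{-7133} + \frac{c{\left(-136 \right)}}{4715} = - \frac{3929}{-7133} + \frac{18 \left(-136\right)}{4715} = \left(-3929\right) \left(- \frac{1}{7133}\right) - \frac{2448}{4715} = \frac{3929}{7133} - \frac{2448}{4715} = \frac{1063651}{33632095}$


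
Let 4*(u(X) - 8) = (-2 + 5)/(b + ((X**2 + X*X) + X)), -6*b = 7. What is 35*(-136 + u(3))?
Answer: -152275/34 ≈ -4478.7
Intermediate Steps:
b = -7/6 (b = -1/6*7 = -7/6 ≈ -1.1667)
u(X) = 8 + 3/(4*(-7/6 + X + 2*X**2)) (u(X) = 8 + ((-2 + 5)/(-7/6 + ((X**2 + X*X) + X)))/4 = 8 + (3/(-7/6 + ((X**2 + X**2) + X)))/4 = 8 + (3/(-7/6 + (2*X**2 + X)))/4 = 8 + (3/(-7/6 + (X + 2*X**2)))/4 = 8 + (3/(-7/6 + X + 2*X**2))/4 = 8 + 3/(4*(-7/6 + X + 2*X**2)))
35*(-136 + u(3)) = 35*(-136 + (-103 + 96*3 + 192*3**2)/(2*(-7 + 6*3 + 12*3**2))) = 35*(-136 + (-103 + 288 + 192*9)/(2*(-7 + 18 + 12*9))) = 35*(-136 + (-103 + 288 + 1728)/(2*(-7 + 18 + 108))) = 35*(-136 + (1/2)*1913/119) = 35*(-136 + (1/2)*(1/119)*1913) = 35*(-136 + 1913/238) = 35*(-30455/238) = -152275/34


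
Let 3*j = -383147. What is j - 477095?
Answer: -1814432/3 ≈ -6.0481e+5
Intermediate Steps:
j = -383147/3 (j = (⅓)*(-383147) = -383147/3 ≈ -1.2772e+5)
j - 477095 = -383147/3 - 477095 = -1814432/3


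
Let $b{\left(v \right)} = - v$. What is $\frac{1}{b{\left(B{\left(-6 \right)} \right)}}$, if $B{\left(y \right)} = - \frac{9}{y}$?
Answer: $- \frac{2}{3} \approx -0.66667$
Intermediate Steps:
$\frac{1}{b{\left(B{\left(-6 \right)} \right)}} = \frac{1}{\left(-1\right) \left(- \frac{9}{-6}\right)} = \frac{1}{\left(-1\right) \left(\left(-9\right) \left(- \frac{1}{6}\right)\right)} = \frac{1}{\left(-1\right) \frac{3}{2}} = \frac{1}{- \frac{3}{2}} = - \frac{2}{3}$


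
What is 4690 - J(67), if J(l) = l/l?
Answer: 4689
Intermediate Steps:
J(l) = 1
4690 - J(67) = 4690 - 1*1 = 4690 - 1 = 4689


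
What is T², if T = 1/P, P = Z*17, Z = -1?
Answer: 1/289 ≈ 0.0034602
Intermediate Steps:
P = -17 (P = -1*17 = -17)
T = -1/17 (T = 1/(-17) = -1/17 ≈ -0.058824)
T² = (-1/17)² = 1/289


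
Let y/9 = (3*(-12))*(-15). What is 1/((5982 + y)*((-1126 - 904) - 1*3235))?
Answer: -1/57083130 ≈ -1.7518e-8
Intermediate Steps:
y = 4860 (y = 9*((3*(-12))*(-15)) = 9*(-36*(-15)) = 9*540 = 4860)
1/((5982 + y)*((-1126 - 904) - 1*3235)) = 1/((5982 + 4860)*((-1126 - 904) - 1*3235)) = 1/(10842*(-2030 - 3235)) = (1/10842)/(-5265) = (1/10842)*(-1/5265) = -1/57083130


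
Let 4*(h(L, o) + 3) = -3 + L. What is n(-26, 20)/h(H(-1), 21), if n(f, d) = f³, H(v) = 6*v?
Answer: 70304/21 ≈ 3347.8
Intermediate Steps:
h(L, o) = -15/4 + L/4 (h(L, o) = -3 + (-3 + L)/4 = -3 + (-¾ + L/4) = -15/4 + L/4)
n(-26, 20)/h(H(-1), 21) = (-26)³/(-15/4 + (6*(-1))/4) = -17576/(-15/4 + (¼)*(-6)) = -17576/(-15/4 - 3/2) = -17576/(-21/4) = -17576*(-4/21) = 70304/21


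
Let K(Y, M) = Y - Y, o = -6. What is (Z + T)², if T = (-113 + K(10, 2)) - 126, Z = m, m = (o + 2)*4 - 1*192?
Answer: 199809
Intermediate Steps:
K(Y, M) = 0
m = -208 (m = (-6 + 2)*4 - 1*192 = -4*4 - 192 = -16 - 192 = -208)
Z = -208
T = -239 (T = (-113 + 0) - 126 = -113 - 126 = -239)
(Z + T)² = (-208 - 239)² = (-447)² = 199809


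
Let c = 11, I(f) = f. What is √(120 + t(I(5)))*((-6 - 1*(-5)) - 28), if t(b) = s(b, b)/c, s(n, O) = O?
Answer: -145*√583/11 ≈ -318.28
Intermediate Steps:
t(b) = b/11
√(120 + t(I(5)))*((-6 - 1*(-5)) - 28) = √(120 + (1/11)*5)*((-6 - 1*(-5)) - 28) = √(120 + 5/11)*((-6 + 5) - 28) = √(1325/11)*(-1 - 28) = (5*√583/11)*(-29) = -145*√583/11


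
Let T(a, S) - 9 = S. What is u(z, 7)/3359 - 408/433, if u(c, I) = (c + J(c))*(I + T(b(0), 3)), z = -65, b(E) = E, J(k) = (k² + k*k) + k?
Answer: 67078168/1454447 ≈ 46.119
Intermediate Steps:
J(k) = k + 2*k² (J(k) = (k² + k²) + k = 2*k² + k = k + 2*k²)
T(a, S) = 9 + S
u(c, I) = (12 + I)*(c + c*(1 + 2*c)) (u(c, I) = (c + c*(1 + 2*c))*(I + (9 + 3)) = (c + c*(1 + 2*c))*(I + 12) = (c + c*(1 + 2*c))*(12 + I) = (12 + I)*(c + c*(1 + 2*c)))
u(z, 7)/3359 - 408/433 = (2*(-65)*(12 + 7 + 12*(-65) + 7*(-65)))/3359 - 408/433 = (2*(-65)*(12 + 7 - 780 - 455))*(1/3359) - 408*1/433 = (2*(-65)*(-1216))*(1/3359) - 408/433 = 158080*(1/3359) - 408/433 = 158080/3359 - 408/433 = 67078168/1454447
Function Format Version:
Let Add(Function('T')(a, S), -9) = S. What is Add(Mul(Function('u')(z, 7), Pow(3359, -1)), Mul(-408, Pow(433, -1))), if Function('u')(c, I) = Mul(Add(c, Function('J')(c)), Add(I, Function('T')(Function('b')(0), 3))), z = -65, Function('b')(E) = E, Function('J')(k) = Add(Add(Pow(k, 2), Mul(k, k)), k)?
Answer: Rational(67078168, 1454447) ≈ 46.119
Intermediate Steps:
Function('J')(k) = Add(k, Mul(2, Pow(k, 2))) (Function('J')(k) = Add(Add(Pow(k, 2), Pow(k, 2)), k) = Add(Mul(2, Pow(k, 2)), k) = Add(k, Mul(2, Pow(k, 2))))
Function('T')(a, S) = Add(9, S)
Function('u')(c, I) = Mul(Add(12, I), Add(c, Mul(c, Add(1, Mul(2, c))))) (Function('u')(c, I) = Mul(Add(c, Mul(c, Add(1, Mul(2, c)))), Add(I, Add(9, 3))) = Mul(Add(c, Mul(c, Add(1, Mul(2, c)))), Add(I, 12)) = Mul(Add(c, Mul(c, Add(1, Mul(2, c)))), Add(12, I)) = Mul(Add(12, I), Add(c, Mul(c, Add(1, Mul(2, c))))))
Add(Mul(Function('u')(z, 7), Pow(3359, -1)), Mul(-408, Pow(433, -1))) = Add(Mul(Mul(2, -65, Add(12, 7, Mul(12, -65), Mul(7, -65))), Pow(3359, -1)), Mul(-408, Pow(433, -1))) = Add(Mul(Mul(2, -65, Add(12, 7, -780, -455)), Rational(1, 3359)), Mul(-408, Rational(1, 433))) = Add(Mul(Mul(2, -65, -1216), Rational(1, 3359)), Rational(-408, 433)) = Add(Mul(158080, Rational(1, 3359)), Rational(-408, 433)) = Add(Rational(158080, 3359), Rational(-408, 433)) = Rational(67078168, 1454447)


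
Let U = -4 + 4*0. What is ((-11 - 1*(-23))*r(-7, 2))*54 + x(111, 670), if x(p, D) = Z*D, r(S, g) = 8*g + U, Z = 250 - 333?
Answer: -47834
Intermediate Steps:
U = -4 (U = -4 + 0 = -4)
Z = -83
r(S, g) = -4 + 8*g (r(S, g) = 8*g - 4 = -4 + 8*g)
x(p, D) = -83*D
((-11 - 1*(-23))*r(-7, 2))*54 + x(111, 670) = ((-11 - 1*(-23))*(-4 + 8*2))*54 - 83*670 = ((-11 + 23)*(-4 + 16))*54 - 55610 = (12*12)*54 - 55610 = 144*54 - 55610 = 7776 - 55610 = -47834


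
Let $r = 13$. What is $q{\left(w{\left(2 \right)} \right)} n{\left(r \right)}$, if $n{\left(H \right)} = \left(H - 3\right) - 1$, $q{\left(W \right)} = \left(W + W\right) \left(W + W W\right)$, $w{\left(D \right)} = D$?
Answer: $216$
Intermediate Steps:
$q{\left(W \right)} = 2 W \left(W + W^{2}\right)$
$n{\left(H \right)} = -4 + H$ ($n{\left(H \right)} = \left(-3 + H\right) - 1 = -4 + H$)
$q{\left(w{\left(2 \right)} \right)} n{\left(r \right)} = 2 \cdot 2^{2} \left(1 + 2\right) \left(-4 + 13\right) = 2 \cdot 4 \cdot 3 \cdot 9 = 24 \cdot 9 = 216$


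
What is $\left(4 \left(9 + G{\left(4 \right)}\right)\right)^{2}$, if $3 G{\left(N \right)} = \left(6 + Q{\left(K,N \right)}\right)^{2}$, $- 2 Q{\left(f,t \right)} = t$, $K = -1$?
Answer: $\frac{29584}{9} \approx 3287.1$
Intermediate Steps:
$Q{\left(f,t \right)} = - \frac{t}{2}$
$G{\left(N \right)} = \frac{\left(6 - \frac{N}{2}\right)^{2}}{3}$
$\left(4 \left(9 + G{\left(4 \right)}\right)\right)^{2} = \left(4 \left(9 + \frac{\left(-12 + 4\right)^{2}}{12}\right)\right)^{2} = \left(4 \left(9 + \frac{\left(-8\right)^{2}}{12}\right)\right)^{2} = \left(4 \left(9 + \frac{1}{12} \cdot 64\right)\right)^{2} = \left(4 \left(9 + \frac{16}{3}\right)\right)^{2} = \left(4 \cdot \frac{43}{3}\right)^{2} = \left(\frac{172}{3}\right)^{2} = \frac{29584}{9}$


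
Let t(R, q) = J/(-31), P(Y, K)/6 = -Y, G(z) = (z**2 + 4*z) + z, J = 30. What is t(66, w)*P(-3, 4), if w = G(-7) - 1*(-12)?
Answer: -540/31 ≈ -17.419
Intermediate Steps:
G(z) = z**2 + 5*z
P(Y, K) = -6*Y (P(Y, K) = 6*(-Y) = -6*Y)
w = 26 (w = -7*(5 - 7) - 1*(-12) = -7*(-2) + 12 = 14 + 12 = 26)
t(R, q) = -30/31 (t(R, q) = 30/(-31) = 30*(-1/31) = -30/31)
t(66, w)*P(-3, 4) = -(-180)*(-3)/31 = -30/31*18 = -540/31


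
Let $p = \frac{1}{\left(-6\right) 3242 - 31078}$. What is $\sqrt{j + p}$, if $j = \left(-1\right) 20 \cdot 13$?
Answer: $\frac{i \sqrt{663853084530}}{50530} \approx 16.125 i$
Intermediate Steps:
$p = - \frac{1}{50530}$ ($p = \frac{1}{-19452 - 31078} = \frac{1}{-50530} = - \frac{1}{50530} \approx -1.979 \cdot 10^{-5}$)
$j = -260$ ($j = \left(-20\right) 13 = -260$)
$\sqrt{j + p} = \sqrt{-260 - \frac{1}{50530}} = \sqrt{- \frac{13137801}{50530}} = \frac{i \sqrt{663853084530}}{50530}$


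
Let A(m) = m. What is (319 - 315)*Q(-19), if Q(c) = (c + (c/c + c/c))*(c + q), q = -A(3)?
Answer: 1496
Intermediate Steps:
q = -3 (q = -1*3 = -3)
Q(c) = (-3 + c)*(2 + c) (Q(c) = (c + (c/c + c/c))*(c - 3) = (c + (1 + 1))*(-3 + c) = (c + 2)*(-3 + c) = (2 + c)*(-3 + c) = (-3 + c)*(2 + c))
(319 - 315)*Q(-19) = (319 - 315)*(-6 + (-19)² - 1*(-19)) = 4*(-6 + 361 + 19) = 4*374 = 1496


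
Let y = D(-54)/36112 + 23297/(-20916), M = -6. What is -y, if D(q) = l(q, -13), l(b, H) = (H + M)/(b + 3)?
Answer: 3575497255/3210104016 ≈ 1.1138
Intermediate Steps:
l(b, H) = (-6 + H)/(3 + b) (l(b, H) = (H - 6)/(b + 3) = (-6 + H)/(3 + b))
D(q) = -19/(3 + q) (D(q) = (-6 - 13)/(3 + q) = -19/(3 + q))
y = -3575497255/3210104016 (y = -19/(3 - 54)/36112 + 23297/(-20916) = -19/(-51)*(1/36112) + 23297*(-1/20916) = -19*(-1/51)*(1/36112) - 23297/20916 = (19/51)*(1/36112) - 23297/20916 = 19/1841712 - 23297/20916 = -3575497255/3210104016 ≈ -1.1138)
-y = -1*(-3575497255/3210104016) = 3575497255/3210104016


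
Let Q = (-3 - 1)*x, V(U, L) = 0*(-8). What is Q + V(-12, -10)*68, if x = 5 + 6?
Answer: -44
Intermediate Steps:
V(U, L) = 0
x = 11
Q = -44 (Q = (-3 - 1)*11 = -4*11 = -44)
Q + V(-12, -10)*68 = -44 + 0*68 = -44 + 0 = -44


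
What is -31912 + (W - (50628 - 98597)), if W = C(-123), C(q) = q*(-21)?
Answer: 18640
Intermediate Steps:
C(q) = -21*q
W = 2583 (W = -21*(-123) = 2583)
-31912 + (W - (50628 - 98597)) = -31912 + (2583 - (50628 - 98597)) = -31912 + (2583 - 1*(-47969)) = -31912 + (2583 + 47969) = -31912 + 50552 = 18640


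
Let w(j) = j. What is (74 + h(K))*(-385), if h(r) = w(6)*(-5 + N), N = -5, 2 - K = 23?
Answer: -5390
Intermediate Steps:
K = -21 (K = 2 - 1*23 = 2 - 23 = -21)
h(r) = -60 (h(r) = 6*(-5 - 5) = 6*(-10) = -60)
(74 + h(K))*(-385) = (74 - 60)*(-385) = 14*(-385) = -5390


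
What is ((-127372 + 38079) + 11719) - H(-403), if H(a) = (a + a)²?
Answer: -727210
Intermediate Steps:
H(a) = 4*a² (H(a) = (2*a)² = 4*a²)
((-127372 + 38079) + 11719) - H(-403) = ((-127372 + 38079) + 11719) - 4*(-403)² = (-89293 + 11719) - 4*162409 = -77574 - 1*649636 = -77574 - 649636 = -727210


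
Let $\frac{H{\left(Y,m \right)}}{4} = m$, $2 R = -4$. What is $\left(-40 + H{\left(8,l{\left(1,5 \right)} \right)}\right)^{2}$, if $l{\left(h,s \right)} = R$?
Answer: $2304$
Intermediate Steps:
$R = -2$ ($R = \frac{1}{2} \left(-4\right) = -2$)
$l{\left(h,s \right)} = -2$
$H{\left(Y,m \right)} = 4 m$
$\left(-40 + H{\left(8,l{\left(1,5 \right)} \right)}\right)^{2} = \left(-40 + 4 \left(-2\right)\right)^{2} = \left(-40 - 8\right)^{2} = \left(-48\right)^{2} = 2304$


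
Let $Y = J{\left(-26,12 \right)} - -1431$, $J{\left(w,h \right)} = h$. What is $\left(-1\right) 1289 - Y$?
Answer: $-2732$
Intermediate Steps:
$Y = 1443$ ($Y = 12 - -1431 = 12 + 1431 = 1443$)
$\left(-1\right) 1289 - Y = \left(-1\right) 1289 - 1443 = -1289 - 1443 = -2732$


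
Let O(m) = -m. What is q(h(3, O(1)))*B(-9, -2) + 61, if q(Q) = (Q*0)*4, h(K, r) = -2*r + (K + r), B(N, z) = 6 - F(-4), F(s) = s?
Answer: 61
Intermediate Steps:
B(N, z) = 10 (B(N, z) = 6 - 1*(-4) = 6 + 4 = 10)
h(K, r) = K - r
q(Q) = 0 (q(Q) = 0*4 = 0)
q(h(3, O(1)))*B(-9, -2) + 61 = 0*10 + 61 = 0 + 61 = 61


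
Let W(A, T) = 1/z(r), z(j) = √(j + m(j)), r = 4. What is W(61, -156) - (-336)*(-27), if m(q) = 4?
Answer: -9072 + √2/4 ≈ -9071.6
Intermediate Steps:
z(j) = √(4 + j) (z(j) = √(j + 4) = √(4 + j))
W(A, T) = √2/4 (W(A, T) = 1/(√(4 + 4)) = 1/(√8) = 1/(2*√2) = √2/4)
W(61, -156) - (-336)*(-27) = √2/4 - (-336)*(-27) = √2/4 - 1*9072 = √2/4 - 9072 = -9072 + √2/4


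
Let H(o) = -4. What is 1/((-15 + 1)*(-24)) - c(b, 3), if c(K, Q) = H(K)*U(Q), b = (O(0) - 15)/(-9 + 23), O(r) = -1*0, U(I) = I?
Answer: 4033/336 ≈ 12.003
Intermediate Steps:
O(r) = 0
b = -15/14 (b = (0 - 15)/(-9 + 23) = -15/14 ≈ -1.0714)
c(K, Q) = -4*Q
1/((-15 + 1)*(-24)) - c(b, 3) = 1/((-15 + 1)*(-24)) - (-4)*3 = 1/(-14*(-24)) - 1*(-12) = 1/336 + 12 = 4033/336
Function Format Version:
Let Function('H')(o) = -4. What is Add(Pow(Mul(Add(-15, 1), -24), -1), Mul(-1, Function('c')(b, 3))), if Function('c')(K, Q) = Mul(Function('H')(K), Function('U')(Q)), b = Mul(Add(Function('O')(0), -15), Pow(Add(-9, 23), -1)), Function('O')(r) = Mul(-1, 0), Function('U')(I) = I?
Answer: Rational(4033, 336) ≈ 12.003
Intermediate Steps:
Function('O')(r) = 0
b = Rational(-15, 14) (b = Mul(Add(0, -15), Pow(Add(-9, 23), -1)) = Mul(-15, Pow(14, -1)) = Mul(-15, Rational(1, 14)) = Rational(-15, 14) ≈ -1.0714)
Function('c')(K, Q) = Mul(-4, Q)
Add(Pow(Mul(Add(-15, 1), -24), -1), Mul(-1, Function('c')(b, 3))) = Add(Pow(Mul(Add(-15, 1), -24), -1), Mul(-1, Mul(-4, 3))) = Add(Pow(Mul(-14, -24), -1), Mul(-1, -12)) = Add(Pow(336, -1), 12) = Add(Rational(1, 336), 12) = Rational(4033, 336)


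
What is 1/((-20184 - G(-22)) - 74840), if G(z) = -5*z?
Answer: -1/95134 ≈ -1.0511e-5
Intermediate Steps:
1/((-20184 - G(-22)) - 74840) = 1/((-20184 - (-5)*(-22)) - 74840) = 1/((-20184 - 1*110) - 74840) = 1/((-20184 - 110) - 74840) = 1/(-20294 - 74840) = 1/(-95134) = -1/95134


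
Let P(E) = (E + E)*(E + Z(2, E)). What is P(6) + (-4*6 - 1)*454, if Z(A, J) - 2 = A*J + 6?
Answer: -11038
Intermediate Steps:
Z(A, J) = 8 + A*J (Z(A, J) = 2 + (A*J + 6) = 2 + (6 + A*J) = 8 + A*J)
P(E) = 2*E*(8 + 3*E) (P(E) = (E + E)*(E + (8 + 2*E)) = (2*E)*(8 + 3*E) = 2*E*(8 + 3*E))
P(6) + (-4*6 - 1)*454 = 2*6*(8 + 3*6) + (-4*6 - 1)*454 = 2*6*(8 + 18) + (-24 - 1)*454 = 2*6*26 - 25*454 = 312 - 11350 = -11038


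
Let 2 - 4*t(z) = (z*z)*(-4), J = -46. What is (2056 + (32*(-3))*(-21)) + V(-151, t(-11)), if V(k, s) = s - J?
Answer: 8479/2 ≈ 4239.5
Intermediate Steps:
t(z) = ½ + z² (t(z) = ½ - z*z*(-4)/4 = ½ - z²*(-4)/4 = ½ - (-1)*z² = ½ + z²)
V(k, s) = 46 + s (V(k, s) = s - 1*(-46) = s + 46 = 46 + s)
(2056 + (32*(-3))*(-21)) + V(-151, t(-11)) = (2056 + (32*(-3))*(-21)) + (46 + (½ + (-11)²)) = (2056 - 96*(-21)) + (46 + (½ + 121)) = (2056 + 2016) + (46 + 243/2) = 4072 + 335/2 = 8479/2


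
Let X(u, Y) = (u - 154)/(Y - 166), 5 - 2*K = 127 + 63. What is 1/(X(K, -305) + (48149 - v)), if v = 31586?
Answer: 942/15602839 ≈ 6.0374e-5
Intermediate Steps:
K = -185/2 (K = 5/2 - (127 + 63)/2 = 5/2 - ½*190 = 5/2 - 95 = -185/2 ≈ -92.500)
X(u, Y) = (-154 + u)/(-166 + Y)
1/(X(K, -305) + (48149 - v)) = 1/((-154 - 185/2)/(-166 - 305) + (48149 - 1*31586)) = 1/(-493/2/(-471) + (48149 - 31586)) = 1/(-1/471*(-493/2) + 16563) = 1/(493/942 + 16563) = 1/(15602839/942) = 942/15602839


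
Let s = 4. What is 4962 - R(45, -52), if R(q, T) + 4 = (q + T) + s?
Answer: 4969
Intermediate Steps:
R(q, T) = T + q (R(q, T) = -4 + ((q + T) + 4) = -4 + ((T + q) + 4) = -4 + (4 + T + q) = T + q)
4962 - R(45, -52) = 4962 - (-52 + 45) = 4962 - 1*(-7) = 4962 + 7 = 4969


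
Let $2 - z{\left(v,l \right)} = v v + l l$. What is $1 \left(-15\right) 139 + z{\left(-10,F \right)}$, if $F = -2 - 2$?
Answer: $-2199$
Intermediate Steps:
$F = -4$
$z{\left(v,l \right)} = 2 - l^{2} - v^{2}$ ($z{\left(v,l \right)} = 2 - \left(v v + l l\right) = 2 - \left(v^{2} + l^{2}\right) = 2 - \left(l^{2} + v^{2}\right) = 2 - l^{2} - v^{2}$)
$1 \left(-15\right) 139 + z{\left(-10,F \right)} = 1 \left(-15\right) 139 - 114 = \left(-15\right) 139 - 114 = -2085 - 114 = -2199$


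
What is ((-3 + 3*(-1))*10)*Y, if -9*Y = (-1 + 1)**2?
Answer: 0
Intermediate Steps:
Y = 0 (Y = -(-1 + 1)**2/9 = -1/9*0**2 = -1/9*0 = 0)
((-3 + 3*(-1))*10)*Y = ((-3 + 3*(-1))*10)*0 = ((-3 - 3)*10)*0 = -6*10*0 = -60*0 = 0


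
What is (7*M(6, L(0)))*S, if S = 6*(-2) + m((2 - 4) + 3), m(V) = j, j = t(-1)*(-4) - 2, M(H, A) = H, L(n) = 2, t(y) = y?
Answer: -420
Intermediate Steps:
j = 2 (j = -1*(-4) - 2 = 4 - 2 = 2)
m(V) = 2
S = -10 (S = 6*(-2) + 2 = -12 + 2 = -10)
(7*M(6, L(0)))*S = (7*6)*(-10) = 42*(-10) = -420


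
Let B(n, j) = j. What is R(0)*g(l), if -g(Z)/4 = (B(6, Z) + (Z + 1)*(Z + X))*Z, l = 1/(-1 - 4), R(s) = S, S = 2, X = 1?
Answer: 88/125 ≈ 0.70400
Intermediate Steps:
R(s) = 2
l = -⅕ (l = 1/(-5) = -⅕ ≈ -0.20000)
g(Z) = -4*Z*(Z + (1 + Z)²) (g(Z) = -4*(Z + (Z + 1)*(Z + 1))*Z = -4*(Z + (1 + Z)*(1 + Z))*Z = -4*(Z + (1 + Z)²)*Z = -4*Z*(Z + (1 + Z)²))
R(0)*g(l) = 2*(-4*(-⅕)*(1 + (-⅕)² + 3*(-⅕))) = 2*(-4*(-⅕)*(1 + 1/25 - ⅗)) = 2*(-4*(-⅕)*11/25) = 2*(44/125) = 88/125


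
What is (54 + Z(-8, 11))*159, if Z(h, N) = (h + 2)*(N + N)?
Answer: -12402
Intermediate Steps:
Z(h, N) = 2*N*(2 + h) (Z(h, N) = (2 + h)*(2*N) = 2*N*(2 + h))
(54 + Z(-8, 11))*159 = (54 + 2*11*(2 - 8))*159 = (54 + 2*11*(-6))*159 = (54 - 132)*159 = -78*159 = -12402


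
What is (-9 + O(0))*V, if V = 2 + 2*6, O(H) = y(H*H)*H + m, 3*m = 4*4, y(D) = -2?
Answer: -154/3 ≈ -51.333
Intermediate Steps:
m = 16/3 (m = (4*4)/3 = (1/3)*16 = 16/3 ≈ 5.3333)
O(H) = 16/3 - 2*H (O(H) = -2*H + 16/3 = 16/3 - 2*H)
V = 14 (V = 2 + 12 = 14)
(-9 + O(0))*V = (-9 + (16/3 - 2*0))*14 = (-9 + (16/3 + 0))*14 = (-9 + 16/3)*14 = -11/3*14 = -154/3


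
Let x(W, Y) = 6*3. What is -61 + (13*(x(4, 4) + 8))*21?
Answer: 7037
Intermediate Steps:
x(W, Y) = 18
-61 + (13*(x(4, 4) + 8))*21 = -61 + (13*(18 + 8))*21 = -61 + (13*26)*21 = -61 + 338*21 = -61 + 7098 = 7037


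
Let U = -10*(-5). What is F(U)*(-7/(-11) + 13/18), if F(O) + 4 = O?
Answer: 6187/99 ≈ 62.495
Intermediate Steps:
U = 50
F(O) = -4 + O
F(U)*(-7/(-11) + 13/18) = (-4 + 50)*(-7/(-11) + 13/18) = 46*(-7*(-1/11) + 13*(1/18)) = 46*(7/11 + 13/18) = 46*(269/198) = 6187/99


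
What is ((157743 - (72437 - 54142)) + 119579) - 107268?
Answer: 151759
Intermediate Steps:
((157743 - (72437 - 54142)) + 119579) - 107268 = ((157743 - 1*18295) + 119579) - 107268 = ((157743 - 18295) + 119579) - 107268 = (139448 + 119579) - 107268 = 259027 - 107268 = 151759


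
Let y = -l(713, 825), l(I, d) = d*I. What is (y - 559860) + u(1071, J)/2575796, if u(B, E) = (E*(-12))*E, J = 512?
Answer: -739308974097/643949 ≈ -1.1481e+6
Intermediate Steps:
l(I, d) = I*d
u(B, E) = -12*E**2 (u(B, E) = (-12*E)*E = -12*E**2)
y = -588225 (y = -713*825 = -1*588225 = -588225)
(y - 559860) + u(1071, J)/2575796 = (-588225 - 559860) - 12*512**2/2575796 = -1148085 - 12*262144*(1/2575796) = -1148085 - 3145728*1/2575796 = -1148085 - 786432/643949 = -739308974097/643949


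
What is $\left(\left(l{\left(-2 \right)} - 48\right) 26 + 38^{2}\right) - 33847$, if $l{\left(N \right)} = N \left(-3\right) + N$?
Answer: $-33547$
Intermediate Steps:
$l{\left(N \right)} = - 2 N$ ($l{\left(N \right)} = - 3 N + N = - 2 N$)
$\left(\left(l{\left(-2 \right)} - 48\right) 26 + 38^{2}\right) - 33847 = \left(\left(\left(-2\right) \left(-2\right) - 48\right) 26 + 38^{2}\right) - 33847 = \left(\left(4 - 48\right) 26 + 1444\right) - 33847 = \left(\left(-44\right) 26 + 1444\right) - 33847 = \left(-1144 + 1444\right) - 33847 = 300 - 33847 = -33547$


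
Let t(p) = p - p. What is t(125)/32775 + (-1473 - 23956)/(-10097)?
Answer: 25429/10097 ≈ 2.5185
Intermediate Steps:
t(p) = 0
t(125)/32775 + (-1473 - 23956)/(-10097) = 0/32775 + (-1473 - 23956)/(-10097) = 0*(1/32775) - 25429*(-1/10097) = 0 + 25429/10097 = 25429/10097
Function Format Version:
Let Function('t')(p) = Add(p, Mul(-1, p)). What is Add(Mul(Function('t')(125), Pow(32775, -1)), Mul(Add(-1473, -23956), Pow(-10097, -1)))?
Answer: Rational(25429, 10097) ≈ 2.5185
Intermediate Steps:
Function('t')(p) = 0
Add(Mul(Function('t')(125), Pow(32775, -1)), Mul(Add(-1473, -23956), Pow(-10097, -1))) = Add(Mul(0, Pow(32775, -1)), Mul(Add(-1473, -23956), Pow(-10097, -1))) = Add(Mul(0, Rational(1, 32775)), Mul(-25429, Rational(-1, 10097))) = Add(0, Rational(25429, 10097)) = Rational(25429, 10097)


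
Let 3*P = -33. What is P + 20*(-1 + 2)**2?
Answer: 9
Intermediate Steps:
P = -11 (P = (1/3)*(-33) = -11)
P + 20*(-1 + 2)**2 = -11 + 20*(-1 + 2)**2 = -11 + 20*1**2 = -11 + 20*1 = -11 + 20 = 9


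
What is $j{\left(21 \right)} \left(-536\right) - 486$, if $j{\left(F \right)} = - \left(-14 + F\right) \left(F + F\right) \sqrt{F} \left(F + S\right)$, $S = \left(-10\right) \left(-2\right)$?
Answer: $-486 + 6460944 \sqrt{21} \approx 2.9607 \cdot 10^{7}$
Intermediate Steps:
$S = 20$
$j{\left(F \right)} = - 2 F^{\frac{3}{2}} \left(-14 + F\right) \left(20 + F\right)$ ($j{\left(F \right)} = - \left(-14 + F\right) \left(F + F\right) \sqrt{F} \left(F + 20\right) = - \left(-14 + F\right) 2 F \sqrt{F} \left(20 + F\right) = - 2 F \left(-14 + F\right) \sqrt{F} \left(20 + F\right) = - 2 F^{\frac{3}{2}} \left(-14 + F\right) \left(20 + F\right)$)
$j{\left(21 \right)} \left(-536\right) - 486 = 2 \cdot 21^{\frac{3}{2}} \left(280 - 21^{2} - 126\right) \left(-536\right) - 486 = 2 \cdot 21 \sqrt{21} \left(280 - 441 - 126\right) \left(-536\right) - 486 = 2 \cdot 21 \sqrt{21} \left(-287\right) \left(-536\right) - 486 = - 12054 \sqrt{21} \left(-536\right) - 486 = 6460944 \sqrt{21} - 486 = -486 + 6460944 \sqrt{21}$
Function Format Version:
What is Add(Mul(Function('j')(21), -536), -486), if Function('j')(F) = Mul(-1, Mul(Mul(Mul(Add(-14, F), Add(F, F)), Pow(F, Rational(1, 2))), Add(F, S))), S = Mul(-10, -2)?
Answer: Add(-486, Mul(6460944, Pow(21, Rational(1, 2)))) ≈ 2.9607e+7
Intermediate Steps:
S = 20
Function('j')(F) = Mul(-2, Pow(F, Rational(3, 2)), Add(-14, F), Add(20, F)) (Function('j')(F) = Mul(-1, Mul(Mul(Mul(Add(-14, F), Add(F, F)), Pow(F, Rational(1, 2))), Add(F, 20))) = Mul(-1, Mul(Mul(Mul(Add(-14, F), Mul(2, F)), Pow(F, Rational(1, 2))), Add(20, F))) = Mul(-1, Mul(Mul(Mul(2, F, Add(-14, F)), Pow(F, Rational(1, 2))), Add(20, F))) = Mul(-1, Mul(Mul(2, Pow(F, Rational(3, 2)), Add(-14, F)), Add(20, F))) = Mul(-1, Mul(2, Pow(F, Rational(3, 2)), Add(-14, F), Add(20, F))) = Mul(-2, Pow(F, Rational(3, 2)), Add(-14, F), Add(20, F)))
Add(Mul(Function('j')(21), -536), -486) = Add(Mul(Mul(2, Pow(21, Rational(3, 2)), Add(280, Mul(-1, Pow(21, 2)), Mul(-6, 21))), -536), -486) = Add(Mul(Mul(2, Mul(21, Pow(21, Rational(1, 2))), Add(280, Mul(-1, 441), -126)), -536), -486) = Add(Mul(Mul(2, Mul(21, Pow(21, Rational(1, 2))), Add(280, -441, -126)), -536), -486) = Add(Mul(Mul(2, Mul(21, Pow(21, Rational(1, 2))), -287), -536), -486) = Add(Mul(Mul(-12054, Pow(21, Rational(1, 2))), -536), -486) = Add(Mul(6460944, Pow(21, Rational(1, 2))), -486) = Add(-486, Mul(6460944, Pow(21, Rational(1, 2))))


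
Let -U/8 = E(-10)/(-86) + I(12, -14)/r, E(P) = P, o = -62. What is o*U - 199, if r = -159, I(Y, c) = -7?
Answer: -816947/6837 ≈ -119.49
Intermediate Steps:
U = -8768/6837 (U = -8*(-10/(-86) - 7/(-159)) = -8*(-10*(-1/86) - 7*(-1/159)) = -8*(5/43 + 7/159) = -8*1096/6837 = -8768/6837 ≈ -1.2824)
o*U - 199 = -62*(-8768/6837) - 199 = 543616/6837 - 199 = -816947/6837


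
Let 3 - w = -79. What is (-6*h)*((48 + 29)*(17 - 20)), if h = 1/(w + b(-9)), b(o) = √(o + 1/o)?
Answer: 12474/739 - 2079*I*√82/30299 ≈ 16.88 - 0.62135*I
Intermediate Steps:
w = 82 (w = 3 - 1*(-79) = 3 + 79 = 82)
h = 1/(82 + I*√82/3) (h = 1/(82 + √(-9 + 1/(-9))) = 1/(82 + √(-9 - ⅑)) = 1/(82 + √(-82/9)) = 1/(82 + I*√82/3) ≈ 0.012179 - 0.0004483*I)
(-6*h)*((48 + 29)*(17 - 20)) = (-6*(9/739 - 3*I*√82/60598))*((48 + 29)*(17 - 20)) = (-54/739 + 9*I*√82/30299)*(77*(-3)) = (-54/739 + 9*I*√82/30299)*(-231) = 12474/739 - 2079*I*√82/30299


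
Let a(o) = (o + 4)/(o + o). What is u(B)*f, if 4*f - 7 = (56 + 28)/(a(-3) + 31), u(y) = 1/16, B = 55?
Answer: 1799/11840 ≈ 0.15194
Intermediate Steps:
u(y) = 1/16
a(o) = (4 + o)/(2*o) (a(o) = (4 + o)/((2*o)) = (4 + o)*(1/(2*o)) = (4 + o)/(2*o))
f = 1799/740 (f = 7/4 + ((56 + 28)/((1/2)*(4 - 3)/(-3) + 31))/4 = 7/4 + (84/((1/2)*(-1/3)*1 + 31))/4 = 7/4 + (84/(-1/6 + 31))/4 = 7/4 + (84/(185/6))/4 = 7/4 + (84*(6/185))/4 = 7/4 + (1/4)*(504/185) = 7/4 + 126/185 = 1799/740 ≈ 2.4311)
u(B)*f = (1/16)*(1799/740) = 1799/11840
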